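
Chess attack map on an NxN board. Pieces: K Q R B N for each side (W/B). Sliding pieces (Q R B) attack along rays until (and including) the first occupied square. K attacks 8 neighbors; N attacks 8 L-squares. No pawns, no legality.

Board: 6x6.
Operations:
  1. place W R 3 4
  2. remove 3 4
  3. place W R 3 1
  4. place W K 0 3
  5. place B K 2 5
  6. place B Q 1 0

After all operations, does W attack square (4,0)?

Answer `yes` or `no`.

Answer: no

Derivation:
Op 1: place WR@(3,4)
Op 2: remove (3,4)
Op 3: place WR@(3,1)
Op 4: place WK@(0,3)
Op 5: place BK@(2,5)
Op 6: place BQ@(1,0)
Per-piece attacks for W:
  WK@(0,3): attacks (0,4) (0,2) (1,3) (1,4) (1,2)
  WR@(3,1): attacks (3,2) (3,3) (3,4) (3,5) (3,0) (4,1) (5,1) (2,1) (1,1) (0,1)
W attacks (4,0): no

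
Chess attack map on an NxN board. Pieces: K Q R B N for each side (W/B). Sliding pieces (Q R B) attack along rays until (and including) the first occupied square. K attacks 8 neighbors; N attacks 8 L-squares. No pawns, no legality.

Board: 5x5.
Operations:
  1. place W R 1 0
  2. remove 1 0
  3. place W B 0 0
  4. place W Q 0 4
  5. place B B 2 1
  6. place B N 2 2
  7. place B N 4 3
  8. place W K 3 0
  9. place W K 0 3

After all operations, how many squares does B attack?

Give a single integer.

Answer: 13

Derivation:
Op 1: place WR@(1,0)
Op 2: remove (1,0)
Op 3: place WB@(0,0)
Op 4: place WQ@(0,4)
Op 5: place BB@(2,1)
Op 6: place BN@(2,2)
Op 7: place BN@(4,3)
Op 8: place WK@(3,0)
Op 9: place WK@(0,3)
Per-piece attacks for B:
  BB@(2,1): attacks (3,2) (4,3) (3,0) (1,2) (0,3) (1,0) [ray(1,1) blocked at (4,3); ray(1,-1) blocked at (3,0); ray(-1,1) blocked at (0,3)]
  BN@(2,2): attacks (3,4) (4,3) (1,4) (0,3) (3,0) (4,1) (1,0) (0,1)
  BN@(4,3): attacks (2,4) (3,1) (2,2)
Union (13 distinct): (0,1) (0,3) (1,0) (1,2) (1,4) (2,2) (2,4) (3,0) (3,1) (3,2) (3,4) (4,1) (4,3)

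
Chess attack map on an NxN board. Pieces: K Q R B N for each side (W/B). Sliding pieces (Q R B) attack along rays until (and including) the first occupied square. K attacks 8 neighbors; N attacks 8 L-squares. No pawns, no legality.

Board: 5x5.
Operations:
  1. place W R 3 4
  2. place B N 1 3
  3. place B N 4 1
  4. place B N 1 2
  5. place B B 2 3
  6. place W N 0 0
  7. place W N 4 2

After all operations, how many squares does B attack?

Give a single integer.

Answer: 14

Derivation:
Op 1: place WR@(3,4)
Op 2: place BN@(1,3)
Op 3: place BN@(4,1)
Op 4: place BN@(1,2)
Op 5: place BB@(2,3)
Op 6: place WN@(0,0)
Op 7: place WN@(4,2)
Per-piece attacks for B:
  BN@(1,2): attacks (2,4) (3,3) (0,4) (2,0) (3,1) (0,0)
  BN@(1,3): attacks (3,4) (2,1) (3,2) (0,1)
  BB@(2,3): attacks (3,4) (3,2) (4,1) (1,4) (1,2) [ray(1,1) blocked at (3,4); ray(1,-1) blocked at (4,1); ray(-1,-1) blocked at (1,2)]
  BN@(4,1): attacks (3,3) (2,2) (2,0)
Union (14 distinct): (0,0) (0,1) (0,4) (1,2) (1,4) (2,0) (2,1) (2,2) (2,4) (3,1) (3,2) (3,3) (3,4) (4,1)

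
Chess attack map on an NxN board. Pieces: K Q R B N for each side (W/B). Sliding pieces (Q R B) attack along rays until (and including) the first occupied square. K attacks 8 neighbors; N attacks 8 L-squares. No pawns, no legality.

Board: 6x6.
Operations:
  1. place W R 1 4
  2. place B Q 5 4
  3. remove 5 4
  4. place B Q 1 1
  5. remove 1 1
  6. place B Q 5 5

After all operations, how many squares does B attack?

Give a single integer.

Op 1: place WR@(1,4)
Op 2: place BQ@(5,4)
Op 3: remove (5,4)
Op 4: place BQ@(1,1)
Op 5: remove (1,1)
Op 6: place BQ@(5,5)
Per-piece attacks for B:
  BQ@(5,5): attacks (5,4) (5,3) (5,2) (5,1) (5,0) (4,5) (3,5) (2,5) (1,5) (0,5) (4,4) (3,3) (2,2) (1,1) (0,0)
Union (15 distinct): (0,0) (0,5) (1,1) (1,5) (2,2) (2,5) (3,3) (3,5) (4,4) (4,5) (5,0) (5,1) (5,2) (5,3) (5,4)

Answer: 15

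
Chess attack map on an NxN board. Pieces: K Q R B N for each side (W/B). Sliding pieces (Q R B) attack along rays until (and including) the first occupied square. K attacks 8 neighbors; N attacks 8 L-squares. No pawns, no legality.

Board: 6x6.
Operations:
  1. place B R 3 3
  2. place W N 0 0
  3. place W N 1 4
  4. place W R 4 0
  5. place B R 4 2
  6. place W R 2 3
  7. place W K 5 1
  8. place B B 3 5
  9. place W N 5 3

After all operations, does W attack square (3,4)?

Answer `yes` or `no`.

Op 1: place BR@(3,3)
Op 2: place WN@(0,0)
Op 3: place WN@(1,4)
Op 4: place WR@(4,0)
Op 5: place BR@(4,2)
Op 6: place WR@(2,3)
Op 7: place WK@(5,1)
Op 8: place BB@(3,5)
Op 9: place WN@(5,3)
Per-piece attacks for W:
  WN@(0,0): attacks (1,2) (2,1)
  WN@(1,4): attacks (3,5) (2,2) (3,3) (0,2)
  WR@(2,3): attacks (2,4) (2,5) (2,2) (2,1) (2,0) (3,3) (1,3) (0,3) [ray(1,0) blocked at (3,3)]
  WR@(4,0): attacks (4,1) (4,2) (5,0) (3,0) (2,0) (1,0) (0,0) [ray(0,1) blocked at (4,2); ray(-1,0) blocked at (0,0)]
  WK@(5,1): attacks (5,2) (5,0) (4,1) (4,2) (4,0)
  WN@(5,3): attacks (4,5) (3,4) (4,1) (3,2)
W attacks (3,4): yes

Answer: yes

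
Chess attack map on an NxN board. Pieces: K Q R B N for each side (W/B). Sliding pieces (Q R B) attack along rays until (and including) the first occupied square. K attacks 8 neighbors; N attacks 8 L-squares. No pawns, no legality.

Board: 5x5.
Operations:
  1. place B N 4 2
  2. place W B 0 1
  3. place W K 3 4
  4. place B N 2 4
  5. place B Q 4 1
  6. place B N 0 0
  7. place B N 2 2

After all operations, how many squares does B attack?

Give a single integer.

Answer: 16

Derivation:
Op 1: place BN@(4,2)
Op 2: place WB@(0,1)
Op 3: place WK@(3,4)
Op 4: place BN@(2,4)
Op 5: place BQ@(4,1)
Op 6: place BN@(0,0)
Op 7: place BN@(2,2)
Per-piece attacks for B:
  BN@(0,0): attacks (1,2) (2,1)
  BN@(2,2): attacks (3,4) (4,3) (1,4) (0,3) (3,0) (4,1) (1,0) (0,1)
  BN@(2,4): attacks (3,2) (4,3) (1,2) (0,3)
  BQ@(4,1): attacks (4,2) (4,0) (3,1) (2,1) (1,1) (0,1) (3,2) (2,3) (1,4) (3,0) [ray(0,1) blocked at (4,2); ray(-1,0) blocked at (0,1)]
  BN@(4,2): attacks (3,4) (2,3) (3,0) (2,1)
Union (16 distinct): (0,1) (0,3) (1,0) (1,1) (1,2) (1,4) (2,1) (2,3) (3,0) (3,1) (3,2) (3,4) (4,0) (4,1) (4,2) (4,3)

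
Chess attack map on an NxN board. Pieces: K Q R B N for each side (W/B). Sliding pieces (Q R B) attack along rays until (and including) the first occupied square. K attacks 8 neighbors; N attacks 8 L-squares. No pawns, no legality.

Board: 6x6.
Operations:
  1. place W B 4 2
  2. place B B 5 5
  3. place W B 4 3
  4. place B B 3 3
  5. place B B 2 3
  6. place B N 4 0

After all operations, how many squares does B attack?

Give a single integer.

Op 1: place WB@(4,2)
Op 2: place BB@(5,5)
Op 3: place WB@(4,3)
Op 4: place BB@(3,3)
Op 5: place BB@(2,3)
Op 6: place BN@(4,0)
Per-piece attacks for B:
  BB@(2,3): attacks (3,4) (4,5) (3,2) (4,1) (5,0) (1,4) (0,5) (1,2) (0,1)
  BB@(3,3): attacks (4,4) (5,5) (4,2) (2,4) (1,5) (2,2) (1,1) (0,0) [ray(1,1) blocked at (5,5); ray(1,-1) blocked at (4,2)]
  BN@(4,0): attacks (5,2) (3,2) (2,1)
  BB@(5,5): attacks (4,4) (3,3) [ray(-1,-1) blocked at (3,3)]
Union (20 distinct): (0,0) (0,1) (0,5) (1,1) (1,2) (1,4) (1,5) (2,1) (2,2) (2,4) (3,2) (3,3) (3,4) (4,1) (4,2) (4,4) (4,5) (5,0) (5,2) (5,5)

Answer: 20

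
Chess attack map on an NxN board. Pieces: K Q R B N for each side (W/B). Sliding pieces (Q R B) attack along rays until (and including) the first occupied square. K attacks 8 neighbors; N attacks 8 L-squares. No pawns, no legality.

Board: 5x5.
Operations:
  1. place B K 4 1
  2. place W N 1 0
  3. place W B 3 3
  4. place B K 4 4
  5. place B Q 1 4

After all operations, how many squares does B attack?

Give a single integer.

Answer: 18

Derivation:
Op 1: place BK@(4,1)
Op 2: place WN@(1,0)
Op 3: place WB@(3,3)
Op 4: place BK@(4,4)
Op 5: place BQ@(1,4)
Per-piece attacks for B:
  BQ@(1,4): attacks (1,3) (1,2) (1,1) (1,0) (2,4) (3,4) (4,4) (0,4) (2,3) (3,2) (4,1) (0,3) [ray(0,-1) blocked at (1,0); ray(1,0) blocked at (4,4); ray(1,-1) blocked at (4,1)]
  BK@(4,1): attacks (4,2) (4,0) (3,1) (3,2) (3,0)
  BK@(4,4): attacks (4,3) (3,4) (3,3)
Union (18 distinct): (0,3) (0,4) (1,0) (1,1) (1,2) (1,3) (2,3) (2,4) (3,0) (3,1) (3,2) (3,3) (3,4) (4,0) (4,1) (4,2) (4,3) (4,4)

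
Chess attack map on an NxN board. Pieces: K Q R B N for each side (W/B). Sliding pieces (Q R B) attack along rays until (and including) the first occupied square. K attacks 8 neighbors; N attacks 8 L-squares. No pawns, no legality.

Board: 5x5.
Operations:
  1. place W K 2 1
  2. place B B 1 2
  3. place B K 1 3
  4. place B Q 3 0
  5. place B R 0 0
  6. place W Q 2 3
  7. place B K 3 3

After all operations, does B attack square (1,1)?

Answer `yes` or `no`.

Answer: no

Derivation:
Op 1: place WK@(2,1)
Op 2: place BB@(1,2)
Op 3: place BK@(1,3)
Op 4: place BQ@(3,0)
Op 5: place BR@(0,0)
Op 6: place WQ@(2,3)
Op 7: place BK@(3,3)
Per-piece attacks for B:
  BR@(0,0): attacks (0,1) (0,2) (0,3) (0,4) (1,0) (2,0) (3,0) [ray(1,0) blocked at (3,0)]
  BB@(1,2): attacks (2,3) (2,1) (0,3) (0,1) [ray(1,1) blocked at (2,3); ray(1,-1) blocked at (2,1)]
  BK@(1,3): attacks (1,4) (1,2) (2,3) (0,3) (2,4) (2,2) (0,4) (0,2)
  BQ@(3,0): attacks (3,1) (3,2) (3,3) (4,0) (2,0) (1,0) (0,0) (4,1) (2,1) [ray(0,1) blocked at (3,3); ray(-1,0) blocked at (0,0); ray(-1,1) blocked at (2,1)]
  BK@(3,3): attacks (3,4) (3,2) (4,3) (2,3) (4,4) (4,2) (2,4) (2,2)
B attacks (1,1): no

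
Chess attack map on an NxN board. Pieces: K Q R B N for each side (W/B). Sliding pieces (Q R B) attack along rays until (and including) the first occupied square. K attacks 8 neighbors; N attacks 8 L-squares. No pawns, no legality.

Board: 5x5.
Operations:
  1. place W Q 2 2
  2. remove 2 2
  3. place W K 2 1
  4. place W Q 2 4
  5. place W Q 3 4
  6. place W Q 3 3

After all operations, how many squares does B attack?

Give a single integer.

Op 1: place WQ@(2,2)
Op 2: remove (2,2)
Op 3: place WK@(2,1)
Op 4: place WQ@(2,4)
Op 5: place WQ@(3,4)
Op 6: place WQ@(3,3)
Per-piece attacks for B:
Union (0 distinct): (none)

Answer: 0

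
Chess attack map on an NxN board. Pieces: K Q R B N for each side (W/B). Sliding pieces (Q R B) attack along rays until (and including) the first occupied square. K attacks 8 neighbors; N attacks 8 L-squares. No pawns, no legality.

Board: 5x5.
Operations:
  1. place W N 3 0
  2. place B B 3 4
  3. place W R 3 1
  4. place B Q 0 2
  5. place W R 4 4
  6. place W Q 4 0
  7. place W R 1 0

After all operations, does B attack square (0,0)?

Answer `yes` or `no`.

Answer: yes

Derivation:
Op 1: place WN@(3,0)
Op 2: place BB@(3,4)
Op 3: place WR@(3,1)
Op 4: place BQ@(0,2)
Op 5: place WR@(4,4)
Op 6: place WQ@(4,0)
Op 7: place WR@(1,0)
Per-piece attacks for B:
  BQ@(0,2): attacks (0,3) (0,4) (0,1) (0,0) (1,2) (2,2) (3,2) (4,2) (1,3) (2,4) (1,1) (2,0)
  BB@(3,4): attacks (4,3) (2,3) (1,2) (0,1)
B attacks (0,0): yes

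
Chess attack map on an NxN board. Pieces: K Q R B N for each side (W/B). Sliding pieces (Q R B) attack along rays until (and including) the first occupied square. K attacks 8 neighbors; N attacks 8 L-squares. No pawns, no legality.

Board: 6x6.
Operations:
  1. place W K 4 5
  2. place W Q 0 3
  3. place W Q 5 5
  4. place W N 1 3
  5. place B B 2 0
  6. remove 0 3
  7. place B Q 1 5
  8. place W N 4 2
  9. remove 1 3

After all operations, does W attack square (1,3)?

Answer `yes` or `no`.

Op 1: place WK@(4,5)
Op 2: place WQ@(0,3)
Op 3: place WQ@(5,5)
Op 4: place WN@(1,3)
Op 5: place BB@(2,0)
Op 6: remove (0,3)
Op 7: place BQ@(1,5)
Op 8: place WN@(4,2)
Op 9: remove (1,3)
Per-piece attacks for W:
  WN@(4,2): attacks (5,4) (3,4) (2,3) (5,0) (3,0) (2,1)
  WK@(4,5): attacks (4,4) (5,5) (3,5) (5,4) (3,4)
  WQ@(5,5): attacks (5,4) (5,3) (5,2) (5,1) (5,0) (4,5) (4,4) (3,3) (2,2) (1,1) (0,0) [ray(-1,0) blocked at (4,5)]
W attacks (1,3): no

Answer: no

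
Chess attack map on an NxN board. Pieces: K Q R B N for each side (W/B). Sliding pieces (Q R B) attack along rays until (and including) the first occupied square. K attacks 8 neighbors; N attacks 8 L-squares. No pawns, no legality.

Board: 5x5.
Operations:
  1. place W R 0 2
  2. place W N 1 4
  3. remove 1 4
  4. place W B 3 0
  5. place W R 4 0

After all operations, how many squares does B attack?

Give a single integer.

Op 1: place WR@(0,2)
Op 2: place WN@(1,4)
Op 3: remove (1,4)
Op 4: place WB@(3,0)
Op 5: place WR@(4,0)
Per-piece attacks for B:
Union (0 distinct): (none)

Answer: 0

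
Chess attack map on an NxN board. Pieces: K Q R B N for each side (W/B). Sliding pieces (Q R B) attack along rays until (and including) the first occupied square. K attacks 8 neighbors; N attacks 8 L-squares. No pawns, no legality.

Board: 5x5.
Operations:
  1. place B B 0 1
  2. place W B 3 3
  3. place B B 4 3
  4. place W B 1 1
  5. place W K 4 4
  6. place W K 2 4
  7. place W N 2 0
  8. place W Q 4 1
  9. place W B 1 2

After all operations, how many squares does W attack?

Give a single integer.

Op 1: place BB@(0,1)
Op 2: place WB@(3,3)
Op 3: place BB@(4,3)
Op 4: place WB@(1,1)
Op 5: place WK@(4,4)
Op 6: place WK@(2,4)
Op 7: place WN@(2,0)
Op 8: place WQ@(4,1)
Op 9: place WB@(1,2)
Per-piece attacks for W:
  WB@(1,1): attacks (2,2) (3,3) (2,0) (0,2) (0,0) [ray(1,1) blocked at (3,3); ray(1,-1) blocked at (2,0)]
  WB@(1,2): attacks (2,3) (3,4) (2,1) (3,0) (0,3) (0,1) [ray(-1,-1) blocked at (0,1)]
  WN@(2,0): attacks (3,2) (4,1) (1,2) (0,1)
  WK@(2,4): attacks (2,3) (3,4) (1,4) (3,3) (1,3)
  WB@(3,3): attacks (4,4) (4,2) (2,4) (2,2) (1,1) [ray(1,1) blocked at (4,4); ray(-1,1) blocked at (2,4); ray(-1,-1) blocked at (1,1)]
  WQ@(4,1): attacks (4,2) (4,3) (4,0) (3,1) (2,1) (1,1) (3,2) (2,3) (1,4) (3,0) [ray(0,1) blocked at (4,3); ray(-1,0) blocked at (1,1)]
  WK@(4,4): attacks (4,3) (3,4) (3,3)
Union (23 distinct): (0,0) (0,1) (0,2) (0,3) (1,1) (1,2) (1,3) (1,4) (2,0) (2,1) (2,2) (2,3) (2,4) (3,0) (3,1) (3,2) (3,3) (3,4) (4,0) (4,1) (4,2) (4,3) (4,4)

Answer: 23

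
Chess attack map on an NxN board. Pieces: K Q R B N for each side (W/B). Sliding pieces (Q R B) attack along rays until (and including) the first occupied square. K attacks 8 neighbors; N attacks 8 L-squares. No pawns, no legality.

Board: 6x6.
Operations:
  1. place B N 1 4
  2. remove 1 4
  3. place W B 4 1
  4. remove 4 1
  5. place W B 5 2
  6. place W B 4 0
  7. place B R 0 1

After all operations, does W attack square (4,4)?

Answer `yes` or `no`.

Answer: no

Derivation:
Op 1: place BN@(1,4)
Op 2: remove (1,4)
Op 3: place WB@(4,1)
Op 4: remove (4,1)
Op 5: place WB@(5,2)
Op 6: place WB@(4,0)
Op 7: place BR@(0,1)
Per-piece attacks for W:
  WB@(4,0): attacks (5,1) (3,1) (2,2) (1,3) (0,4)
  WB@(5,2): attacks (4,3) (3,4) (2,5) (4,1) (3,0)
W attacks (4,4): no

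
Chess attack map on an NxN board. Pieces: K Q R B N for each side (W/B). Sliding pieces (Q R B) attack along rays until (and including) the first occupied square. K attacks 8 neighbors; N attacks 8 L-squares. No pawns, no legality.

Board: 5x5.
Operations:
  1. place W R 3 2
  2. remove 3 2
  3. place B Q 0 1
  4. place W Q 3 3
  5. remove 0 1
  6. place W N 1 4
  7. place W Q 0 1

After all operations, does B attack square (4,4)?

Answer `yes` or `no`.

Op 1: place WR@(3,2)
Op 2: remove (3,2)
Op 3: place BQ@(0,1)
Op 4: place WQ@(3,3)
Op 5: remove (0,1)
Op 6: place WN@(1,4)
Op 7: place WQ@(0,1)
Per-piece attacks for B:
B attacks (4,4): no

Answer: no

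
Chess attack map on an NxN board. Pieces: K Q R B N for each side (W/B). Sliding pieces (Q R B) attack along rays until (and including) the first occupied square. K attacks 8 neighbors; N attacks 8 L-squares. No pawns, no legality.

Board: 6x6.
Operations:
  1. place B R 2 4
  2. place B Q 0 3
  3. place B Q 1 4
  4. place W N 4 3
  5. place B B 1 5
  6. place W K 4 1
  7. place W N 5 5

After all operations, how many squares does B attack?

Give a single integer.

Answer: 26

Derivation:
Op 1: place BR@(2,4)
Op 2: place BQ@(0,3)
Op 3: place BQ@(1,4)
Op 4: place WN@(4,3)
Op 5: place BB@(1,5)
Op 6: place WK@(4,1)
Op 7: place WN@(5,5)
Per-piece attacks for B:
  BQ@(0,3): attacks (0,4) (0,5) (0,2) (0,1) (0,0) (1,3) (2,3) (3,3) (4,3) (1,4) (1,2) (2,1) (3,0) [ray(1,0) blocked at (4,3); ray(1,1) blocked at (1,4)]
  BQ@(1,4): attacks (1,5) (1,3) (1,2) (1,1) (1,0) (2,4) (0,4) (2,5) (2,3) (3,2) (4,1) (0,5) (0,3) [ray(0,1) blocked at (1,5); ray(1,0) blocked at (2,4); ray(1,-1) blocked at (4,1); ray(-1,-1) blocked at (0,3)]
  BB@(1,5): attacks (2,4) (0,4) [ray(1,-1) blocked at (2,4)]
  BR@(2,4): attacks (2,5) (2,3) (2,2) (2,1) (2,0) (3,4) (4,4) (5,4) (1,4) [ray(-1,0) blocked at (1,4)]
Union (26 distinct): (0,0) (0,1) (0,2) (0,3) (0,4) (0,5) (1,0) (1,1) (1,2) (1,3) (1,4) (1,5) (2,0) (2,1) (2,2) (2,3) (2,4) (2,5) (3,0) (3,2) (3,3) (3,4) (4,1) (4,3) (4,4) (5,4)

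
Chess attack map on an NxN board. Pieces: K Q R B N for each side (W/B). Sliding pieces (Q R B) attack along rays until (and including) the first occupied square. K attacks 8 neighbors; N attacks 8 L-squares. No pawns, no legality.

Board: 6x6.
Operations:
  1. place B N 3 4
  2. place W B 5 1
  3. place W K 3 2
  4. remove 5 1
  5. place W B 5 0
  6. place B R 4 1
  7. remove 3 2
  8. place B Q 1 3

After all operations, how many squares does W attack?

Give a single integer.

Answer: 1

Derivation:
Op 1: place BN@(3,4)
Op 2: place WB@(5,1)
Op 3: place WK@(3,2)
Op 4: remove (5,1)
Op 5: place WB@(5,0)
Op 6: place BR@(4,1)
Op 7: remove (3,2)
Op 8: place BQ@(1,3)
Per-piece attacks for W:
  WB@(5,0): attacks (4,1) [ray(-1,1) blocked at (4,1)]
Union (1 distinct): (4,1)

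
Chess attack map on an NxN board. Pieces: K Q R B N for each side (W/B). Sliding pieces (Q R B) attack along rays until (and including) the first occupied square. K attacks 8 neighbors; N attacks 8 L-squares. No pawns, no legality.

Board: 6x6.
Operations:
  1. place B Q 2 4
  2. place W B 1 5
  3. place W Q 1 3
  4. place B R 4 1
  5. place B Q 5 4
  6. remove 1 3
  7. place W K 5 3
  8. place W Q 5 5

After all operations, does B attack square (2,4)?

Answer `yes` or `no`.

Answer: yes

Derivation:
Op 1: place BQ@(2,4)
Op 2: place WB@(1,5)
Op 3: place WQ@(1,3)
Op 4: place BR@(4,1)
Op 5: place BQ@(5,4)
Op 6: remove (1,3)
Op 7: place WK@(5,3)
Op 8: place WQ@(5,5)
Per-piece attacks for B:
  BQ@(2,4): attacks (2,5) (2,3) (2,2) (2,1) (2,0) (3,4) (4,4) (5,4) (1,4) (0,4) (3,5) (3,3) (4,2) (5,1) (1,5) (1,3) (0,2) [ray(1,0) blocked at (5,4); ray(-1,1) blocked at (1,5)]
  BR@(4,1): attacks (4,2) (4,3) (4,4) (4,5) (4,0) (5,1) (3,1) (2,1) (1,1) (0,1)
  BQ@(5,4): attacks (5,5) (5,3) (4,4) (3,4) (2,4) (4,5) (4,3) (3,2) (2,1) (1,0) [ray(0,1) blocked at (5,5); ray(0,-1) blocked at (5,3); ray(-1,0) blocked at (2,4)]
B attacks (2,4): yes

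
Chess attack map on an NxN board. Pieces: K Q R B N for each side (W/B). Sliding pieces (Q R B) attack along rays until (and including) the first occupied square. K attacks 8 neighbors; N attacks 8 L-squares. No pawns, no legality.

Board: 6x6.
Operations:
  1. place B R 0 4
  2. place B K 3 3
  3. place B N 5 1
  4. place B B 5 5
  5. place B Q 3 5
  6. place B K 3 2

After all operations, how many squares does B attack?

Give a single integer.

Op 1: place BR@(0,4)
Op 2: place BK@(3,3)
Op 3: place BN@(5,1)
Op 4: place BB@(5,5)
Op 5: place BQ@(3,5)
Op 6: place BK@(3,2)
Per-piece attacks for B:
  BR@(0,4): attacks (0,5) (0,3) (0,2) (0,1) (0,0) (1,4) (2,4) (3,4) (4,4) (5,4)
  BK@(3,2): attacks (3,3) (3,1) (4,2) (2,2) (4,3) (4,1) (2,3) (2,1)
  BK@(3,3): attacks (3,4) (3,2) (4,3) (2,3) (4,4) (4,2) (2,4) (2,2)
  BQ@(3,5): attacks (3,4) (3,3) (4,5) (5,5) (2,5) (1,5) (0,5) (4,4) (5,3) (2,4) (1,3) (0,2) [ray(0,-1) blocked at (3,3); ray(1,0) blocked at (5,5)]
  BN@(5,1): attacks (4,3) (3,2) (3,0)
  BB@(5,5): attacks (4,4) (3,3) [ray(-1,-1) blocked at (3,3)]
Union (26 distinct): (0,0) (0,1) (0,2) (0,3) (0,5) (1,3) (1,4) (1,5) (2,1) (2,2) (2,3) (2,4) (2,5) (3,0) (3,1) (3,2) (3,3) (3,4) (4,1) (4,2) (4,3) (4,4) (4,5) (5,3) (5,4) (5,5)

Answer: 26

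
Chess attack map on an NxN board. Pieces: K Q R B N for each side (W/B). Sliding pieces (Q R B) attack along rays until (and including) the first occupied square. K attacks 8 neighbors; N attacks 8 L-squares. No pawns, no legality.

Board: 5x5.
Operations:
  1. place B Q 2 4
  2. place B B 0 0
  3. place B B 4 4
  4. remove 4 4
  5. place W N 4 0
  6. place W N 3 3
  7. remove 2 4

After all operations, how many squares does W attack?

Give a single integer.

Answer: 5

Derivation:
Op 1: place BQ@(2,4)
Op 2: place BB@(0,0)
Op 3: place BB@(4,4)
Op 4: remove (4,4)
Op 5: place WN@(4,0)
Op 6: place WN@(3,3)
Op 7: remove (2,4)
Per-piece attacks for W:
  WN@(3,3): attacks (1,4) (4,1) (2,1) (1,2)
  WN@(4,0): attacks (3,2) (2,1)
Union (5 distinct): (1,2) (1,4) (2,1) (3,2) (4,1)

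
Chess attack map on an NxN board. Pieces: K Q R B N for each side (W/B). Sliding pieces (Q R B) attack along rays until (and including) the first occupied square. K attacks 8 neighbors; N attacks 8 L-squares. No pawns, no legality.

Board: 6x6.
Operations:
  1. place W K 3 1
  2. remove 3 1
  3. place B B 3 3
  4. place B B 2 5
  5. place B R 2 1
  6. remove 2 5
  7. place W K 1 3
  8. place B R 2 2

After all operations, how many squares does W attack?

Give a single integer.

Answer: 8

Derivation:
Op 1: place WK@(3,1)
Op 2: remove (3,1)
Op 3: place BB@(3,3)
Op 4: place BB@(2,5)
Op 5: place BR@(2,1)
Op 6: remove (2,5)
Op 7: place WK@(1,3)
Op 8: place BR@(2,2)
Per-piece attacks for W:
  WK@(1,3): attacks (1,4) (1,2) (2,3) (0,3) (2,4) (2,2) (0,4) (0,2)
Union (8 distinct): (0,2) (0,3) (0,4) (1,2) (1,4) (2,2) (2,3) (2,4)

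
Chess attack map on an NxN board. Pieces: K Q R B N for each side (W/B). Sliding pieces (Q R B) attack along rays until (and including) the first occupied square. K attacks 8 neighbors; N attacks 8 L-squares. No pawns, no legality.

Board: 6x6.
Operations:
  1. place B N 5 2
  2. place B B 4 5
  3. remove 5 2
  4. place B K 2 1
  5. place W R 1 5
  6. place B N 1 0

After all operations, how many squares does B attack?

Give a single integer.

Answer: 13

Derivation:
Op 1: place BN@(5,2)
Op 2: place BB@(4,5)
Op 3: remove (5,2)
Op 4: place BK@(2,1)
Op 5: place WR@(1,5)
Op 6: place BN@(1,0)
Per-piece attacks for B:
  BN@(1,0): attacks (2,2) (3,1) (0,2)
  BK@(2,1): attacks (2,2) (2,0) (3,1) (1,1) (3,2) (3,0) (1,2) (1,0)
  BB@(4,5): attacks (5,4) (3,4) (2,3) (1,2) (0,1)
Union (13 distinct): (0,1) (0,2) (1,0) (1,1) (1,2) (2,0) (2,2) (2,3) (3,0) (3,1) (3,2) (3,4) (5,4)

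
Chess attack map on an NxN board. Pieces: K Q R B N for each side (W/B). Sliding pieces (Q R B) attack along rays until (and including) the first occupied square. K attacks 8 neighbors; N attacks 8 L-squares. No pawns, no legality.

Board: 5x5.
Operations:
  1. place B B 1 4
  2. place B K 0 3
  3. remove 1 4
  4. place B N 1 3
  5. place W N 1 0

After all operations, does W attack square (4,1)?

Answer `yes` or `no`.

Answer: no

Derivation:
Op 1: place BB@(1,4)
Op 2: place BK@(0,3)
Op 3: remove (1,4)
Op 4: place BN@(1,3)
Op 5: place WN@(1,0)
Per-piece attacks for W:
  WN@(1,0): attacks (2,2) (3,1) (0,2)
W attacks (4,1): no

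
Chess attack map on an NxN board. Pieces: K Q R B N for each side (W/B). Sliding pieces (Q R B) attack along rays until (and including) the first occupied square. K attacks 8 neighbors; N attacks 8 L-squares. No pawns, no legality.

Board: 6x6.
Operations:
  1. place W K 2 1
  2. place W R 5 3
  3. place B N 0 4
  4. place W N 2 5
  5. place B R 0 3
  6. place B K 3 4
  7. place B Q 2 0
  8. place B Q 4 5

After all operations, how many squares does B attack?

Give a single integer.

Op 1: place WK@(2,1)
Op 2: place WR@(5,3)
Op 3: place BN@(0,4)
Op 4: place WN@(2,5)
Op 5: place BR@(0,3)
Op 6: place BK@(3,4)
Op 7: place BQ@(2,0)
Op 8: place BQ@(4,5)
Per-piece attacks for B:
  BR@(0,3): attacks (0,4) (0,2) (0,1) (0,0) (1,3) (2,3) (3,3) (4,3) (5,3) [ray(0,1) blocked at (0,4); ray(1,0) blocked at (5,3)]
  BN@(0,4): attacks (2,5) (1,2) (2,3)
  BQ@(2,0): attacks (2,1) (3,0) (4,0) (5,0) (1,0) (0,0) (3,1) (4,2) (5,3) (1,1) (0,2) [ray(0,1) blocked at (2,1); ray(1,1) blocked at (5,3)]
  BK@(3,4): attacks (3,5) (3,3) (4,4) (2,4) (4,5) (4,3) (2,5) (2,3)
  BQ@(4,5): attacks (4,4) (4,3) (4,2) (4,1) (4,0) (5,5) (3,5) (2,5) (5,4) (3,4) [ray(-1,0) blocked at (2,5); ray(-1,-1) blocked at (3,4)]
Union (27 distinct): (0,0) (0,1) (0,2) (0,4) (1,0) (1,1) (1,2) (1,3) (2,1) (2,3) (2,4) (2,5) (3,0) (3,1) (3,3) (3,4) (3,5) (4,0) (4,1) (4,2) (4,3) (4,4) (4,5) (5,0) (5,3) (5,4) (5,5)

Answer: 27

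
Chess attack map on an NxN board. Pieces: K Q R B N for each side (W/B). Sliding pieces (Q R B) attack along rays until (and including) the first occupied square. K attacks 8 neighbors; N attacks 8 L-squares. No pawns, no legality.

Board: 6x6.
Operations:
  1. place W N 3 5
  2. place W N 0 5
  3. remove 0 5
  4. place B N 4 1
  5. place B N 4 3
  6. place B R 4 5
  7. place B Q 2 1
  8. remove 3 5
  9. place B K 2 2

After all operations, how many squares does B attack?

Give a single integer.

Answer: 25

Derivation:
Op 1: place WN@(3,5)
Op 2: place WN@(0,5)
Op 3: remove (0,5)
Op 4: place BN@(4,1)
Op 5: place BN@(4,3)
Op 6: place BR@(4,5)
Op 7: place BQ@(2,1)
Op 8: remove (3,5)
Op 9: place BK@(2,2)
Per-piece attacks for B:
  BQ@(2,1): attacks (2,2) (2,0) (3,1) (4,1) (1,1) (0,1) (3,2) (4,3) (3,0) (1,2) (0,3) (1,0) [ray(0,1) blocked at (2,2); ray(1,0) blocked at (4,1); ray(1,1) blocked at (4,3)]
  BK@(2,2): attacks (2,3) (2,1) (3,2) (1,2) (3,3) (3,1) (1,3) (1,1)
  BN@(4,1): attacks (5,3) (3,3) (2,2) (2,0)
  BN@(4,3): attacks (5,5) (3,5) (2,4) (5,1) (3,1) (2,2)
  BR@(4,5): attacks (4,4) (4,3) (5,5) (3,5) (2,5) (1,5) (0,5) [ray(0,-1) blocked at (4,3)]
Union (25 distinct): (0,1) (0,3) (0,5) (1,0) (1,1) (1,2) (1,3) (1,5) (2,0) (2,1) (2,2) (2,3) (2,4) (2,5) (3,0) (3,1) (3,2) (3,3) (3,5) (4,1) (4,3) (4,4) (5,1) (5,3) (5,5)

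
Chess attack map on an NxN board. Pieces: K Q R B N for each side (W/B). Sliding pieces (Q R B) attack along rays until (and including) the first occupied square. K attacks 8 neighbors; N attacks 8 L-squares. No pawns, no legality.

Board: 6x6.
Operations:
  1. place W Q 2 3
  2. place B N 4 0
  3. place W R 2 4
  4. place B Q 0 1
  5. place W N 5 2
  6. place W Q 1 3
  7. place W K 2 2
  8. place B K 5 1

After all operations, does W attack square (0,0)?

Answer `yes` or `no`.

Answer: no

Derivation:
Op 1: place WQ@(2,3)
Op 2: place BN@(4,0)
Op 3: place WR@(2,4)
Op 4: place BQ@(0,1)
Op 5: place WN@(5,2)
Op 6: place WQ@(1,3)
Op 7: place WK@(2,2)
Op 8: place BK@(5,1)
Per-piece attacks for W:
  WQ@(1,3): attacks (1,4) (1,5) (1,2) (1,1) (1,0) (2,3) (0,3) (2,4) (2,2) (0,4) (0,2) [ray(1,0) blocked at (2,3); ray(1,1) blocked at (2,4); ray(1,-1) blocked at (2,2)]
  WK@(2,2): attacks (2,3) (2,1) (3,2) (1,2) (3,3) (3,1) (1,3) (1,1)
  WQ@(2,3): attacks (2,4) (2,2) (3,3) (4,3) (5,3) (1,3) (3,4) (4,5) (3,2) (4,1) (5,0) (1,4) (0,5) (1,2) (0,1) [ray(0,1) blocked at (2,4); ray(0,-1) blocked at (2,2); ray(-1,0) blocked at (1,3); ray(-1,-1) blocked at (0,1)]
  WR@(2,4): attacks (2,5) (2,3) (3,4) (4,4) (5,4) (1,4) (0,4) [ray(0,-1) blocked at (2,3)]
  WN@(5,2): attacks (4,4) (3,3) (4,0) (3,1)
W attacks (0,0): no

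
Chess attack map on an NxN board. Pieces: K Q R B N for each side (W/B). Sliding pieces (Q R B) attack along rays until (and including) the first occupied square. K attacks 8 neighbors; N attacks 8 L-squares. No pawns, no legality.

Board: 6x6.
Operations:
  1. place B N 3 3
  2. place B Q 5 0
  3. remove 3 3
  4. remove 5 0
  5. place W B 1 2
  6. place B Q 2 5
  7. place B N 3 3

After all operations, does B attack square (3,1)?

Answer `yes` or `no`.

Op 1: place BN@(3,3)
Op 2: place BQ@(5,0)
Op 3: remove (3,3)
Op 4: remove (5,0)
Op 5: place WB@(1,2)
Op 6: place BQ@(2,5)
Op 7: place BN@(3,3)
Per-piece attacks for B:
  BQ@(2,5): attacks (2,4) (2,3) (2,2) (2,1) (2,0) (3,5) (4,5) (5,5) (1,5) (0,5) (3,4) (4,3) (5,2) (1,4) (0,3)
  BN@(3,3): attacks (4,5) (5,4) (2,5) (1,4) (4,1) (5,2) (2,1) (1,2)
B attacks (3,1): no

Answer: no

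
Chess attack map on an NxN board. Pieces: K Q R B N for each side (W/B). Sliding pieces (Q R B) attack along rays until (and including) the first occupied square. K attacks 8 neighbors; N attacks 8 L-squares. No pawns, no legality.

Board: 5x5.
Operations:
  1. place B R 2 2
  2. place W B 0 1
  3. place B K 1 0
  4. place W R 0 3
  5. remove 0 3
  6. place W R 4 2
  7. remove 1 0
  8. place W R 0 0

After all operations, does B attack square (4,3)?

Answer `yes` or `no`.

Answer: no

Derivation:
Op 1: place BR@(2,2)
Op 2: place WB@(0,1)
Op 3: place BK@(1,0)
Op 4: place WR@(0,3)
Op 5: remove (0,3)
Op 6: place WR@(4,2)
Op 7: remove (1,0)
Op 8: place WR@(0,0)
Per-piece attacks for B:
  BR@(2,2): attacks (2,3) (2,4) (2,1) (2,0) (3,2) (4,2) (1,2) (0,2) [ray(1,0) blocked at (4,2)]
B attacks (4,3): no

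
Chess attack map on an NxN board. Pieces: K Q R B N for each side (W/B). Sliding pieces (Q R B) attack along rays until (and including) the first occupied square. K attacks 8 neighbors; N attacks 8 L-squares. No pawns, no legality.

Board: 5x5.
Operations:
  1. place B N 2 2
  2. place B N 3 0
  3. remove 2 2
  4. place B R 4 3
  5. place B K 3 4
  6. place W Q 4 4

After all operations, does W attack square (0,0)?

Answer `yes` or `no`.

Op 1: place BN@(2,2)
Op 2: place BN@(3,0)
Op 3: remove (2,2)
Op 4: place BR@(4,3)
Op 5: place BK@(3,4)
Op 6: place WQ@(4,4)
Per-piece attacks for W:
  WQ@(4,4): attacks (4,3) (3,4) (3,3) (2,2) (1,1) (0,0) [ray(0,-1) blocked at (4,3); ray(-1,0) blocked at (3,4)]
W attacks (0,0): yes

Answer: yes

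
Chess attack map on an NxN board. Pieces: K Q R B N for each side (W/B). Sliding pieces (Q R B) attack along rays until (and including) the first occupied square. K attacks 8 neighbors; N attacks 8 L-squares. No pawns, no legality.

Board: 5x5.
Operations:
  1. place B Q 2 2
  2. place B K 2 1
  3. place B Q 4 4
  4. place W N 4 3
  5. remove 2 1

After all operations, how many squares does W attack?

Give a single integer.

Op 1: place BQ@(2,2)
Op 2: place BK@(2,1)
Op 3: place BQ@(4,4)
Op 4: place WN@(4,3)
Op 5: remove (2,1)
Per-piece attacks for W:
  WN@(4,3): attacks (2,4) (3,1) (2,2)
Union (3 distinct): (2,2) (2,4) (3,1)

Answer: 3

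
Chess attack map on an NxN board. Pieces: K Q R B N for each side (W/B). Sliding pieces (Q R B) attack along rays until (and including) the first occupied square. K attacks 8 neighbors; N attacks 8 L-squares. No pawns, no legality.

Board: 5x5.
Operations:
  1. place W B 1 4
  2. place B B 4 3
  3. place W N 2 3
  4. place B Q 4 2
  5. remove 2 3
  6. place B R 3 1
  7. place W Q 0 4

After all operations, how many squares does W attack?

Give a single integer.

Answer: 11

Derivation:
Op 1: place WB@(1,4)
Op 2: place BB@(4,3)
Op 3: place WN@(2,3)
Op 4: place BQ@(4,2)
Op 5: remove (2,3)
Op 6: place BR@(3,1)
Op 7: place WQ@(0,4)
Per-piece attacks for W:
  WQ@(0,4): attacks (0,3) (0,2) (0,1) (0,0) (1,4) (1,3) (2,2) (3,1) [ray(1,0) blocked at (1,4); ray(1,-1) blocked at (3,1)]
  WB@(1,4): attacks (2,3) (3,2) (4,1) (0,3)
Union (11 distinct): (0,0) (0,1) (0,2) (0,3) (1,3) (1,4) (2,2) (2,3) (3,1) (3,2) (4,1)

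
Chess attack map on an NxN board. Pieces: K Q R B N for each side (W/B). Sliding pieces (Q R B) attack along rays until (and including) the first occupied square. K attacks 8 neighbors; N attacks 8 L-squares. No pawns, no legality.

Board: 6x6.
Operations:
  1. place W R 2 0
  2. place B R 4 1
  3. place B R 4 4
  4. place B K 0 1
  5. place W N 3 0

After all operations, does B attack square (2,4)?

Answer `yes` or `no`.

Op 1: place WR@(2,0)
Op 2: place BR@(4,1)
Op 3: place BR@(4,4)
Op 4: place BK@(0,1)
Op 5: place WN@(3,0)
Per-piece attacks for B:
  BK@(0,1): attacks (0,2) (0,0) (1,1) (1,2) (1,0)
  BR@(4,1): attacks (4,2) (4,3) (4,4) (4,0) (5,1) (3,1) (2,1) (1,1) (0,1) [ray(0,1) blocked at (4,4); ray(-1,0) blocked at (0,1)]
  BR@(4,4): attacks (4,5) (4,3) (4,2) (4,1) (5,4) (3,4) (2,4) (1,4) (0,4) [ray(0,-1) blocked at (4,1)]
B attacks (2,4): yes

Answer: yes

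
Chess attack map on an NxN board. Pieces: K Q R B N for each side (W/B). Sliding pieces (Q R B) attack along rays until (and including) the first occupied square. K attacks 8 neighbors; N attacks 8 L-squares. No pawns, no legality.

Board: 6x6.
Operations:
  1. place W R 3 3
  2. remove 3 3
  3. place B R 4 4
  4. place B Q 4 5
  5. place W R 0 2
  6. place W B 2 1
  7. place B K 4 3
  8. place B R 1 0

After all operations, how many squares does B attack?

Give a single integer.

Answer: 28

Derivation:
Op 1: place WR@(3,3)
Op 2: remove (3,3)
Op 3: place BR@(4,4)
Op 4: place BQ@(4,5)
Op 5: place WR@(0,2)
Op 6: place WB@(2,1)
Op 7: place BK@(4,3)
Op 8: place BR@(1,0)
Per-piece attacks for B:
  BR@(1,0): attacks (1,1) (1,2) (1,3) (1,4) (1,5) (2,0) (3,0) (4,0) (5,0) (0,0)
  BK@(4,3): attacks (4,4) (4,2) (5,3) (3,3) (5,4) (5,2) (3,4) (3,2)
  BR@(4,4): attacks (4,5) (4,3) (5,4) (3,4) (2,4) (1,4) (0,4) [ray(0,1) blocked at (4,5); ray(0,-1) blocked at (4,3)]
  BQ@(4,5): attacks (4,4) (5,5) (3,5) (2,5) (1,5) (0,5) (5,4) (3,4) (2,3) (1,2) (0,1) [ray(0,-1) blocked at (4,4)]
Union (28 distinct): (0,0) (0,1) (0,4) (0,5) (1,1) (1,2) (1,3) (1,4) (1,5) (2,0) (2,3) (2,4) (2,5) (3,0) (3,2) (3,3) (3,4) (3,5) (4,0) (4,2) (4,3) (4,4) (4,5) (5,0) (5,2) (5,3) (5,4) (5,5)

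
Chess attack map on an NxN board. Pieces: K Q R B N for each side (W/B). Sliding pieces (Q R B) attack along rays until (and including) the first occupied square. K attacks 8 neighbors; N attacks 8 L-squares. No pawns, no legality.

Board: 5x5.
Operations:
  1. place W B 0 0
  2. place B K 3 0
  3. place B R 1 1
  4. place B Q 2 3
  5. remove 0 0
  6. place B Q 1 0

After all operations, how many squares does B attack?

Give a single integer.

Answer: 20

Derivation:
Op 1: place WB@(0,0)
Op 2: place BK@(3,0)
Op 3: place BR@(1,1)
Op 4: place BQ@(2,3)
Op 5: remove (0,0)
Op 6: place BQ@(1,0)
Per-piece attacks for B:
  BQ@(1,0): attacks (1,1) (2,0) (3,0) (0,0) (2,1) (3,2) (4,3) (0,1) [ray(0,1) blocked at (1,1); ray(1,0) blocked at (3,0)]
  BR@(1,1): attacks (1,2) (1,3) (1,4) (1,0) (2,1) (3,1) (4,1) (0,1) [ray(0,-1) blocked at (1,0)]
  BQ@(2,3): attacks (2,4) (2,2) (2,1) (2,0) (3,3) (4,3) (1,3) (0,3) (3,4) (3,2) (4,1) (1,4) (1,2) (0,1)
  BK@(3,0): attacks (3,1) (4,0) (2,0) (4,1) (2,1)
Union (20 distinct): (0,0) (0,1) (0,3) (1,0) (1,1) (1,2) (1,3) (1,4) (2,0) (2,1) (2,2) (2,4) (3,0) (3,1) (3,2) (3,3) (3,4) (4,0) (4,1) (4,3)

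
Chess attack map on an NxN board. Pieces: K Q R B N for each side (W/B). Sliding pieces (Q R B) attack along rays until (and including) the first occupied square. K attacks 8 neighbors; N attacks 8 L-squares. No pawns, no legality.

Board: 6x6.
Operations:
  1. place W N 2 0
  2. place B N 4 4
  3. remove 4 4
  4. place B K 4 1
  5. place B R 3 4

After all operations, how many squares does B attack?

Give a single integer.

Op 1: place WN@(2,0)
Op 2: place BN@(4,4)
Op 3: remove (4,4)
Op 4: place BK@(4,1)
Op 5: place BR@(3,4)
Per-piece attacks for B:
  BR@(3,4): attacks (3,5) (3,3) (3,2) (3,1) (3,0) (4,4) (5,4) (2,4) (1,4) (0,4)
  BK@(4,1): attacks (4,2) (4,0) (5,1) (3,1) (5,2) (5,0) (3,2) (3,0)
Union (15 distinct): (0,4) (1,4) (2,4) (3,0) (3,1) (3,2) (3,3) (3,5) (4,0) (4,2) (4,4) (5,0) (5,1) (5,2) (5,4)

Answer: 15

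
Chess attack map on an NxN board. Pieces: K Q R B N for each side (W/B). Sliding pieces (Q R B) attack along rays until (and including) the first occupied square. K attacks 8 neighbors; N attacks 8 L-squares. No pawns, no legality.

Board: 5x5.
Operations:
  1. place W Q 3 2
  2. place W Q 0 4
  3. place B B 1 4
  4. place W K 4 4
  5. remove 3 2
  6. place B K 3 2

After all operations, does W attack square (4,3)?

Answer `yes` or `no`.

Op 1: place WQ@(3,2)
Op 2: place WQ@(0,4)
Op 3: place BB@(1,4)
Op 4: place WK@(4,4)
Op 5: remove (3,2)
Op 6: place BK@(3,2)
Per-piece attacks for W:
  WQ@(0,4): attacks (0,3) (0,2) (0,1) (0,0) (1,4) (1,3) (2,2) (3,1) (4,0) [ray(1,0) blocked at (1,4)]
  WK@(4,4): attacks (4,3) (3,4) (3,3)
W attacks (4,3): yes

Answer: yes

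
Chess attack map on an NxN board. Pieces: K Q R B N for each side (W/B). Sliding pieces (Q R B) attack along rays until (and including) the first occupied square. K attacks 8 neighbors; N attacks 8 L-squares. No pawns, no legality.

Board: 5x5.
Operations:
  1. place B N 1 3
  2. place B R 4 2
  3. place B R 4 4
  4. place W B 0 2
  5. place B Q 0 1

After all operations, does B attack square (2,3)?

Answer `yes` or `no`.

Op 1: place BN@(1,3)
Op 2: place BR@(4,2)
Op 3: place BR@(4,4)
Op 4: place WB@(0,2)
Op 5: place BQ@(0,1)
Per-piece attacks for B:
  BQ@(0,1): attacks (0,2) (0,0) (1,1) (2,1) (3,1) (4,1) (1,2) (2,3) (3,4) (1,0) [ray(0,1) blocked at (0,2)]
  BN@(1,3): attacks (3,4) (2,1) (3,2) (0,1)
  BR@(4,2): attacks (4,3) (4,4) (4,1) (4,0) (3,2) (2,2) (1,2) (0,2) [ray(0,1) blocked at (4,4); ray(-1,0) blocked at (0,2)]
  BR@(4,4): attacks (4,3) (4,2) (3,4) (2,4) (1,4) (0,4) [ray(0,-1) blocked at (4,2)]
B attacks (2,3): yes

Answer: yes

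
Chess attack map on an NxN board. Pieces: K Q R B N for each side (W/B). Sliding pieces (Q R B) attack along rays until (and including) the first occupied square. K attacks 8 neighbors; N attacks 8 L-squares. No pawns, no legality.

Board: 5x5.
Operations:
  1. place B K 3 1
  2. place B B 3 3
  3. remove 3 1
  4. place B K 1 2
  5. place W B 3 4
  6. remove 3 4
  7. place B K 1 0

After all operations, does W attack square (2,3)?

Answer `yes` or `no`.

Op 1: place BK@(3,1)
Op 2: place BB@(3,3)
Op 3: remove (3,1)
Op 4: place BK@(1,2)
Op 5: place WB@(3,4)
Op 6: remove (3,4)
Op 7: place BK@(1,0)
Per-piece attacks for W:
W attacks (2,3): no

Answer: no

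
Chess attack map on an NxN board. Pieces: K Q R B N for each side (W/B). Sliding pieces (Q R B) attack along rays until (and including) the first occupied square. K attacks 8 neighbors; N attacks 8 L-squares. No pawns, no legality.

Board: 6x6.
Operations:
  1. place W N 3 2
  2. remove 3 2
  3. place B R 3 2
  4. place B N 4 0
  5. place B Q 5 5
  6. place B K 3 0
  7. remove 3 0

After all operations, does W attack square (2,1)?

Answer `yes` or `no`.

Op 1: place WN@(3,2)
Op 2: remove (3,2)
Op 3: place BR@(3,2)
Op 4: place BN@(4,0)
Op 5: place BQ@(5,5)
Op 6: place BK@(3,0)
Op 7: remove (3,0)
Per-piece attacks for W:
W attacks (2,1): no

Answer: no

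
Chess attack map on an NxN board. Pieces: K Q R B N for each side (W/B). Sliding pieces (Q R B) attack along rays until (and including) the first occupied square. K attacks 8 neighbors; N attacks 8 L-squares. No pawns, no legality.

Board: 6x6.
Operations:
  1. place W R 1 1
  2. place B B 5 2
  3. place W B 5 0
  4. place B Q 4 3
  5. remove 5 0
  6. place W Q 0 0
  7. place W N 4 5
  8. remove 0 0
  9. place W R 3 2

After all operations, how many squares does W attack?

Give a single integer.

Op 1: place WR@(1,1)
Op 2: place BB@(5,2)
Op 3: place WB@(5,0)
Op 4: place BQ@(4,3)
Op 5: remove (5,0)
Op 6: place WQ@(0,0)
Op 7: place WN@(4,5)
Op 8: remove (0,0)
Op 9: place WR@(3,2)
Per-piece attacks for W:
  WR@(1,1): attacks (1,2) (1,3) (1,4) (1,5) (1,0) (2,1) (3,1) (4,1) (5,1) (0,1)
  WR@(3,2): attacks (3,3) (3,4) (3,5) (3,1) (3,0) (4,2) (5,2) (2,2) (1,2) (0,2) [ray(1,0) blocked at (5,2)]
  WN@(4,5): attacks (5,3) (3,3) (2,4)
Union (20 distinct): (0,1) (0,2) (1,0) (1,2) (1,3) (1,4) (1,5) (2,1) (2,2) (2,4) (3,0) (3,1) (3,3) (3,4) (3,5) (4,1) (4,2) (5,1) (5,2) (5,3)

Answer: 20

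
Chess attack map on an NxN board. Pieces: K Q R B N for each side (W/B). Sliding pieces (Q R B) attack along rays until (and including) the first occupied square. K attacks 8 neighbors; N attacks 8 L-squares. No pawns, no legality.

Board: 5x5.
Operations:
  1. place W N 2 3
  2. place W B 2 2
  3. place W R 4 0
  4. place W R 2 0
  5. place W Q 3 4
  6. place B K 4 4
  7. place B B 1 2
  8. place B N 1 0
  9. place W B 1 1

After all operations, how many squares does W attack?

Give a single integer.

Op 1: place WN@(2,3)
Op 2: place WB@(2,2)
Op 3: place WR@(4,0)
Op 4: place WR@(2,0)
Op 5: place WQ@(3,4)
Op 6: place BK@(4,4)
Op 7: place BB@(1,2)
Op 8: place BN@(1,0)
Op 9: place WB@(1,1)
Per-piece attacks for W:
  WB@(1,1): attacks (2,2) (2,0) (0,2) (0,0) [ray(1,1) blocked at (2,2); ray(1,-1) blocked at (2,0)]
  WR@(2,0): attacks (2,1) (2,2) (3,0) (4,0) (1,0) [ray(0,1) blocked at (2,2); ray(1,0) blocked at (4,0); ray(-1,0) blocked at (1,0)]
  WB@(2,2): attacks (3,3) (4,4) (3,1) (4,0) (1,3) (0,4) (1,1) [ray(1,1) blocked at (4,4); ray(1,-1) blocked at (4,0); ray(-1,-1) blocked at (1,1)]
  WN@(2,3): attacks (4,4) (0,4) (3,1) (4,2) (1,1) (0,2)
  WQ@(3,4): attacks (3,3) (3,2) (3,1) (3,0) (4,4) (2,4) (1,4) (0,4) (4,3) (2,3) [ray(1,0) blocked at (4,4); ray(-1,-1) blocked at (2,3)]
  WR@(4,0): attacks (4,1) (4,2) (4,3) (4,4) (3,0) (2,0) [ray(0,1) blocked at (4,4); ray(-1,0) blocked at (2,0)]
Union (21 distinct): (0,0) (0,2) (0,4) (1,0) (1,1) (1,3) (1,4) (2,0) (2,1) (2,2) (2,3) (2,4) (3,0) (3,1) (3,2) (3,3) (4,0) (4,1) (4,2) (4,3) (4,4)

Answer: 21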